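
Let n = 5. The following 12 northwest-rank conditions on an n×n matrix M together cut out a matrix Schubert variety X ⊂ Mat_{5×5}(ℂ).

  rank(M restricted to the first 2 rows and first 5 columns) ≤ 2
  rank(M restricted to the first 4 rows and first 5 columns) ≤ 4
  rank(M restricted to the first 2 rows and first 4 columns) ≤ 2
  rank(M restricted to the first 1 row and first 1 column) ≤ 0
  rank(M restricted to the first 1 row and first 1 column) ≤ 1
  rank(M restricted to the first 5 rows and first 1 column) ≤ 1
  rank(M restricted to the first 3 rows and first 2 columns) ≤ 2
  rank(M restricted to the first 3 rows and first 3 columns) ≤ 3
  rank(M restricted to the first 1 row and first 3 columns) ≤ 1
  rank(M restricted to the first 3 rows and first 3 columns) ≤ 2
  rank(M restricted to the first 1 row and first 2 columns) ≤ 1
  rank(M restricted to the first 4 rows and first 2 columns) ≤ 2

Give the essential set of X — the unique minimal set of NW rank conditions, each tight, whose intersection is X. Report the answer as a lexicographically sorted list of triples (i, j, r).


Propagating the 12 rank bounds to every northwest block:

  0, 1, 1, 1, 1
  1, 2, 2, 2, 2
  1, 2, 2, 3, 3
  1, 2, 3, 4, 4
  1, 2, 3, 4, 5

reading off 1-entries of Δ²R: w = (2, 1, 4, 3, 5).

ℓ(w)=2; the 2 essential cells (i,j,r):

[(1, 1, 0), (3, 3, 2)]


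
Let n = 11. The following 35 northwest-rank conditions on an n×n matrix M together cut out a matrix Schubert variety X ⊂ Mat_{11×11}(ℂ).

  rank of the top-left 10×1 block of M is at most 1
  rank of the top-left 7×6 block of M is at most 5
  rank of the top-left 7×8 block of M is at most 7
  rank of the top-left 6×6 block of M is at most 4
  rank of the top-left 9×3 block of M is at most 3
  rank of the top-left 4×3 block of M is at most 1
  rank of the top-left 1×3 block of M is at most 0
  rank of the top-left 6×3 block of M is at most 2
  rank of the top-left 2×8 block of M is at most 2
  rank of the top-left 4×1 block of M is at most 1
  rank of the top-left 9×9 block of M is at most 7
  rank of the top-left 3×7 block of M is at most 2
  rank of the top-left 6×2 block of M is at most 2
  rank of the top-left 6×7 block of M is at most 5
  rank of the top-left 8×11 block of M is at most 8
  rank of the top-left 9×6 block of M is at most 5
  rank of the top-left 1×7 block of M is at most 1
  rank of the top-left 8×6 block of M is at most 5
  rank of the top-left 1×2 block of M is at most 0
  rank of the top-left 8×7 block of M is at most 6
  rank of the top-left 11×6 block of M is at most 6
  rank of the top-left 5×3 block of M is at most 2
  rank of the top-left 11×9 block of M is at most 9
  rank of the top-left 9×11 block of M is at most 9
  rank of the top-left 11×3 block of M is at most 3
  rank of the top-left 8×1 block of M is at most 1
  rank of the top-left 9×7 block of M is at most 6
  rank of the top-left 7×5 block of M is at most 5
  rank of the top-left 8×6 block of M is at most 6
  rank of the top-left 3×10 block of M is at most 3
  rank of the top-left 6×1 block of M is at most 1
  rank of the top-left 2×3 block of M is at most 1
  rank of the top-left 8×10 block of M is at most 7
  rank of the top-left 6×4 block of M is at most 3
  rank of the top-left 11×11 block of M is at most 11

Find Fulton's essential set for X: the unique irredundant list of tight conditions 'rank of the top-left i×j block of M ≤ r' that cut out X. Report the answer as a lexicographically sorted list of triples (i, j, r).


Computing R[i][j] = min implied NW-rank bound (n=11, 35 conditions):

  R[1]: 0 0 0 1 1 1 1 1 1 1 1
  R[2]: 1 1 1 2 2 2 2 2 2 2 2
  R[3]: 1 1 1 2 2 2 2 3 3 3 3
  R[4]: 1 1 1 2 3 3 3 4 4 4 4
  R[5]: 1 2 2 3 4 4 4 5 5 5 5
  R[6]: 1 2 2 3 4 4 5 6 6 6 6
  R[7]: 1 2 3 4 5 5 6 7 7 7 7
  R[8]: 1 2 3 4 5 5 6 7 7 7 8
  R[9]: 1 2 3 4 5 5 6 7 7 8 9
  R[10]: 1 2 3 4 5 6 7 8 8 9 10
  R[11]: 1 2 3 4 5 6 7 8 9 10 11

hence w(1..11) = (4, 1, 8, 5, 2, 7, 3, 11, 10, 6, 9).

Fulton essential set (8 of the 17 Rothe cells):

[(1, 3, 0), (3, 7, 2), (4, 3, 1), (6, 3, 2), (6, 6, 4), (8, 10, 7), (9, 6, 5), (9, 9, 7)]


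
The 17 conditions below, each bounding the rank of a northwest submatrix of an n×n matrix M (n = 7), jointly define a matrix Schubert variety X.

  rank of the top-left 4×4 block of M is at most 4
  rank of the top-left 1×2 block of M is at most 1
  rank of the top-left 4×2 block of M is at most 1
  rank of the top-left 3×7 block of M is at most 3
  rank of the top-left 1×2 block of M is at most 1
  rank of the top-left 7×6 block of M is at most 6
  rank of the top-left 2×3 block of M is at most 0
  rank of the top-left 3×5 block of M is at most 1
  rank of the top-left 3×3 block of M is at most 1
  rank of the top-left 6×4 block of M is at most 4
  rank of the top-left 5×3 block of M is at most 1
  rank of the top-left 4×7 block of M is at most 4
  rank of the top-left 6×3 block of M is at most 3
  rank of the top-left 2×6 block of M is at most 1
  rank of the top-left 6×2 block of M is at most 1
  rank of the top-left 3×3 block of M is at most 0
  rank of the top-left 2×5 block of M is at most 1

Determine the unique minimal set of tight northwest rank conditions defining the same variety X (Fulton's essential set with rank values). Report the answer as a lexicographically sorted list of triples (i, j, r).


Propagating the 17 rank bounds to every northwest block:

  row 1: 0 0 0 1 1 1 1
  row 2: 0 0 0 1 1 1 2
  row 3: 0 0 0 1 1 2 3
  row 4: 1 1 1 2 2 3 4
  row 5: 1 1 1 2 3 4 5
  row 6: 1 1 2 3 4 5 6
  row 7: 1 2 3 4 5 6 7

so w = (4, 7, 6, 1, 5, 3, 2).

Fulton essential set (5 of the 15 Rothe cells):

[(2, 6, 1), (3, 3, 0), (3, 5, 1), (5, 3, 1), (6, 2, 1)]


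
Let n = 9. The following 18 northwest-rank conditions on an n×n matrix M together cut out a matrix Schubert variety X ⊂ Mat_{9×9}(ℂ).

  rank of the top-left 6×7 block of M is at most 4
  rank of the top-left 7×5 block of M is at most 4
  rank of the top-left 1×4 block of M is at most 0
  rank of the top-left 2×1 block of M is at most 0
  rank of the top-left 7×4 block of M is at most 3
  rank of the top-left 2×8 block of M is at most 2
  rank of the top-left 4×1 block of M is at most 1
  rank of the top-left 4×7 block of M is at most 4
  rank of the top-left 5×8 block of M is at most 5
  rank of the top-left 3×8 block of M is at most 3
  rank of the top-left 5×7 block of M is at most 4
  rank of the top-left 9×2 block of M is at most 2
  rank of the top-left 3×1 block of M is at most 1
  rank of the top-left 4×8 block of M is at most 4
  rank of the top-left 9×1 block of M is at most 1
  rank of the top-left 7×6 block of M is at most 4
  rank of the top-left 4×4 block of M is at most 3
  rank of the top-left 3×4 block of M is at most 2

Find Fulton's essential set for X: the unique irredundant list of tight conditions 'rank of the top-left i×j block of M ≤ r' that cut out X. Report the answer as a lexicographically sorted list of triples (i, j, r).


Reconstructing r_w from the 18 given conditions:

  i=1: 0, 0, 0, 0, 1, 1, 1, 1, 1
  i=2: 0, 1, 1, 1, 2, 2, 2, 2, 2
  i=3: 1, 2, 2, 2, 3, 3, 3, 3, 3
  i=4: 1, 2, 3, 3, 4, 4, 4, 4, 4
  i=5: 1, 2, 3, 3, 4, 4, 4, 5, 5
  i=6: 1, 2, 3, 3, 4, 4, 4, 5, 6
  i=7: 1, 2, 3, 3, 4, 4, 5, 6, 7
  i=8: 1, 2, 3, 4, 5, 5, 6, 7, 8
  i=9: 1, 2, 3, 4, 5, 6, 7, 8, 9

giving w = (5, 2, 1, 3, 8, 9, 7, 4, 6) via Δ²R.

5 SE-corners of the 13-cell Rothe diagram give Ess(w):

[(1, 4, 0), (2, 1, 0), (6, 7, 4), (7, 4, 3), (7, 6, 4)]


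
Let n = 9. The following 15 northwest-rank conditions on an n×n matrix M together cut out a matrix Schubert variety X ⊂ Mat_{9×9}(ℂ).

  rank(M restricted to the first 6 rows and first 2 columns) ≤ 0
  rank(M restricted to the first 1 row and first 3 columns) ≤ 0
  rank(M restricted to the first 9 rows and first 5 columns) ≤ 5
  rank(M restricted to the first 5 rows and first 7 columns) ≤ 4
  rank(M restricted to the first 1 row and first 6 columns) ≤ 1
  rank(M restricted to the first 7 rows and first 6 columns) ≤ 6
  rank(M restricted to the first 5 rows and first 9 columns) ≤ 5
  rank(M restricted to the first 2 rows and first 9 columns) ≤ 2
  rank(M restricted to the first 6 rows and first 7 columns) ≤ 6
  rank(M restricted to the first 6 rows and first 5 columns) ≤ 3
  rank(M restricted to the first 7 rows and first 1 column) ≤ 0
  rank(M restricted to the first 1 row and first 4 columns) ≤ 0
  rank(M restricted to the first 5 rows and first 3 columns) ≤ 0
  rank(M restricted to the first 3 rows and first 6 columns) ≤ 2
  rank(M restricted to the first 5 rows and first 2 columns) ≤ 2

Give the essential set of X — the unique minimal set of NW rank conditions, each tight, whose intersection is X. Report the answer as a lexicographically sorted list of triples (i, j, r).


Propagating the 15 rank bounds to every northwest block:

  i=1: 0  0  0  0  1  1  1  1  1
  i=2: 0  0  0  1  2  2  2  2  2
  i=3: 0  0  0  1  2  2  3  3  3
  i=4: 0  0  0  1  2  3  4  4  4
  i=5: 0  0  0  1  2  3  4  5  5
  i=6: 0  0  1  2  3  4  5  6  6
  i=7: 0  1  2  3  4  5  6  7  7
  i=8: 1  2  3  4  5  6  7  8  8
  i=9: 1  2  3  4  5  6  7  8  9

so w = (5, 4, 7, 6, 8, 3, 2, 1, 9).

5 SE-corners of the 20-cell Rothe diagram give Ess(w):

[(1, 4, 0), (3, 6, 2), (5, 3, 0), (6, 2, 0), (7, 1, 0)]


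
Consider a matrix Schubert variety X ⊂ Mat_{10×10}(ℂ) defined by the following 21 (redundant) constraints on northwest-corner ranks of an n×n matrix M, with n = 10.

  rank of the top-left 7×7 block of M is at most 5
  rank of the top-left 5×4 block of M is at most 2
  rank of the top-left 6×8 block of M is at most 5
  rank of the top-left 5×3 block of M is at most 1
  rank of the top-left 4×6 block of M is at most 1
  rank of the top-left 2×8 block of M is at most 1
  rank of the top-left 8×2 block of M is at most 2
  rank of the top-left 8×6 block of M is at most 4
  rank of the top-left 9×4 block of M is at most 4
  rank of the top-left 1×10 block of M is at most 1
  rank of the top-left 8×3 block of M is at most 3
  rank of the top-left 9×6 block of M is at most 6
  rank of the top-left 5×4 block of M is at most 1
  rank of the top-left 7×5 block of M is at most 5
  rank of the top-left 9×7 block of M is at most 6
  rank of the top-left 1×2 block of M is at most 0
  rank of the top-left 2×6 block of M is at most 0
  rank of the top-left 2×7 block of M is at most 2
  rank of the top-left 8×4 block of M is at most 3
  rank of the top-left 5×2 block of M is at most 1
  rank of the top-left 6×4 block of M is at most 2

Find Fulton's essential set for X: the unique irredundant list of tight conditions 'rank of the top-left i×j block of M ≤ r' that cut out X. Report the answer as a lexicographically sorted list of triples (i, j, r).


Recovering R(i,j) via the rank-extension bound from the 21 conditions:

  i=1: 0  0  0  0  0  0  1  1  1  1
  i=2: 0  0  0  0  0  0  1  1  2  2
  i=3: 1  1  1  1  1  1  2  2  3  3
  i=4: 1  1  1  1  1  1  2  3  4  4
  i=5: 1  1  1  1  2  2  3  4  5  5
  i=6: 1  2  2  2  3  3  4  5  6  6
  i=7: 1  2  3  3  4  4  5  6  7  7
  i=8: 1  2  3  3  4  4  5  6  7  8
  i=9: 1  2  3  4  5  5  6  7  8  9
  i=10: 1  2  3  4  5  6  7  8  9  10

hence w(1..10) = (7, 9, 1, 8, 5, 2, 3, 10, 4, 6).

Rothe diagram D(w) (23 cells), 6 SE-corners (essential conditions):

[(2, 6, 0), (2, 8, 1), (4, 6, 1), (5, 4, 1), (8, 4, 3), (8, 6, 4)]


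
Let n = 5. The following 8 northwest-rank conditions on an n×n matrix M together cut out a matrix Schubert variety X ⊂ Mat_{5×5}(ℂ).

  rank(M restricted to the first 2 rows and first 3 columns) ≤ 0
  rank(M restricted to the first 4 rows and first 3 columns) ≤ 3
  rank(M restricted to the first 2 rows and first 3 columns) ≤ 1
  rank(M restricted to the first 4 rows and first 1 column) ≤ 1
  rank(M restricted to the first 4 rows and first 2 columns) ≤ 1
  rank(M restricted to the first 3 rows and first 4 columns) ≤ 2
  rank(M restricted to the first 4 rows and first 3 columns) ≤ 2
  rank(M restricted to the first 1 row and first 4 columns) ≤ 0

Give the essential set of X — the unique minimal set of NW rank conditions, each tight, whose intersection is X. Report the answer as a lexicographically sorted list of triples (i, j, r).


Reconstructing r_w from the 8 given conditions:

  0, 0, 0, 0, 1
  0, 0, 0, 1, 2
  1, 1, 1, 2, 3
  1, 1, 2, 3, 4
  1, 2, 3, 4, 5

the unique w with this rank table is (5, 4, 1, 3, 2).

Rothe diagram D(w) (8 cells), 3 SE-corners (essential conditions):

[(1, 4, 0), (2, 3, 0), (4, 2, 1)]


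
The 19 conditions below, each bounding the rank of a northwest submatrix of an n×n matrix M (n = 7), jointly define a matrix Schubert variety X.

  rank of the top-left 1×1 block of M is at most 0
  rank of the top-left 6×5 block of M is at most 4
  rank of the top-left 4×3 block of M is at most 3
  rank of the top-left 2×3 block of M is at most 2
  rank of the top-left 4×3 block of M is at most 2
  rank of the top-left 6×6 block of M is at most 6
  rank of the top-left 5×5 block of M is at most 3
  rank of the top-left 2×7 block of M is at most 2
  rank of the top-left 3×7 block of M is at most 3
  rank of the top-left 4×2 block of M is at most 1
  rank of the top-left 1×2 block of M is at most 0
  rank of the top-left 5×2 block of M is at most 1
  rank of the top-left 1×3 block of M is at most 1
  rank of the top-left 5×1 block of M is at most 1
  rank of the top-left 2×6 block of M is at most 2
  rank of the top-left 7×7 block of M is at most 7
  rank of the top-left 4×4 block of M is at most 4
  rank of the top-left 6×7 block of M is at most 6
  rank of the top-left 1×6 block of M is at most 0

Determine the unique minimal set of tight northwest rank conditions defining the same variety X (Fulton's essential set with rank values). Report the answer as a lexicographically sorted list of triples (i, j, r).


The tightest implied rank at each (i,j), from the 19 conditions:

  i=1: 0  0  0  0  0  0  1
  i=2: 1  1  1  1  1  1  2
  i=3: 1  1  2  2  2  2  3
  i=4: 1  1  2  3  3  3  4
  i=5: 1  1  2  3  3  4  5
  i=6: 1  2  3  4  4  5  6
  i=7: 1  2  3  4  5  6  7

the unique w with this rank table is (7, 1, 3, 4, 6, 2, 5).

Fulton essential set (3 of the 10 Rothe cells):

[(1, 6, 0), (5, 2, 1), (5, 5, 3)]


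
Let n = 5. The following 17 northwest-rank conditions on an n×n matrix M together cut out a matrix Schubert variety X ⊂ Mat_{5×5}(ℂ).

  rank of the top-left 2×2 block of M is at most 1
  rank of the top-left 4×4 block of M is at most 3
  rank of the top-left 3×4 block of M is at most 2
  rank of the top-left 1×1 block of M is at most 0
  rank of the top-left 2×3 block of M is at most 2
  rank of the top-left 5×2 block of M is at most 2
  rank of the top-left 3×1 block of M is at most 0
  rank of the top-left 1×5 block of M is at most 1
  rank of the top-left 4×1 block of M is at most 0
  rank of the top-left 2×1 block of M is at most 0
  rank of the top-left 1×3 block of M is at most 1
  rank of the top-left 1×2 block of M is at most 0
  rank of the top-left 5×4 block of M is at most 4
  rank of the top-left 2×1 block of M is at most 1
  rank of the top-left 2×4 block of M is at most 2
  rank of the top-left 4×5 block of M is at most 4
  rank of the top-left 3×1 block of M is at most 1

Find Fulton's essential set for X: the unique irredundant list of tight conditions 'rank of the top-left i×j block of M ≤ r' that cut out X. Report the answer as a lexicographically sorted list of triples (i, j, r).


Computing R[i][j] = min implied NW-rank bound (n=5, 17 conditions):

  row 1: 0 0 1 1 1
  row 2: 0 1 2 2 2
  row 3: 0 1 2 2 3
  row 4: 0 1 2 3 4
  row 5: 1 2 3 4 5

so w = (3, 2, 5, 4, 1).

ℓ(w)=6; the 3 essential cells (i,j,r):

[(1, 2, 0), (3, 4, 2), (4, 1, 0)]


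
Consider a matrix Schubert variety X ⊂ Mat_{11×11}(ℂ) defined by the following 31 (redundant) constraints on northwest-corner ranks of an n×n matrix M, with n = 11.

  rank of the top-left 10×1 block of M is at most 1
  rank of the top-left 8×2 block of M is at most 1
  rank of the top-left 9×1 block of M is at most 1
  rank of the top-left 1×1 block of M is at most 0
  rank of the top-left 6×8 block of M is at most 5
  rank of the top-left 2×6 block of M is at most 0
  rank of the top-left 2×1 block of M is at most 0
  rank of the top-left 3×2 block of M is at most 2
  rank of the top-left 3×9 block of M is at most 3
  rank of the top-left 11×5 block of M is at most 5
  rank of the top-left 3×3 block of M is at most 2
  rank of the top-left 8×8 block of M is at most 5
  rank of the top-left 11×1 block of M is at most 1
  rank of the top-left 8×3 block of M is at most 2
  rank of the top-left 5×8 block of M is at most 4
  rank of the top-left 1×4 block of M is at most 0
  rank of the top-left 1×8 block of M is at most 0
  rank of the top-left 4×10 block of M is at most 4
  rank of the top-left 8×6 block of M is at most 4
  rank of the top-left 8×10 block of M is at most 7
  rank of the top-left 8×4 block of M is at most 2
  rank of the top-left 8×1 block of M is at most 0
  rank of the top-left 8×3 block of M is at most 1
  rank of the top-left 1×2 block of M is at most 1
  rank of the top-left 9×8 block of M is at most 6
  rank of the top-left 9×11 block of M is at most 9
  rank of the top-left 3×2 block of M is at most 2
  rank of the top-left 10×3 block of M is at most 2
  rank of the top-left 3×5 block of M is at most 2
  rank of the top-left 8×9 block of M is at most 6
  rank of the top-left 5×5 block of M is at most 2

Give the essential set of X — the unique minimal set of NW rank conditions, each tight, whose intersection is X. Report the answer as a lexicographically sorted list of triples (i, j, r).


Computing R[i][j] = min implied NW-rank bound (n=11, 31 conditions):

  R[1]: 0 0 0 0 0 0 0 0 1 1 1
  R[2]: 0 0 0 0 0 0 1 1 2 2 2
  R[3]: 0 1 1 1 1 1 2 2 3 3 3
  R[4]: 0 1 1 2 2 2 3 3 4 4 4
  R[5]: 0 1 1 2 2 3 4 4 5 5 5
  R[6]: 0 1 1 2 3 4 5 5 6 6 6
  R[7]: 0 1 1 2 3 4 5 5 6 7 7
  R[8]: 0 1 1 2 3 4 5 5 6 7 8
  R[9]: 1 2 2 3 4 5 6 6 7 8 9
  R[10]: 1 2 2 3 4 5 6 7 8 9 10
  R[11]: 1 2 3 4 5 6 7 8 9 10 11

reading off 1-entries of Δ²R: w = (9, 7, 2, 4, 6, 5, 10, 11, 1, 8, 3).

|D(w)|=29, |Ess(w)|=7:

[(1, 8, 0), (2, 6, 0), (5, 5, 2), (8, 1, 0), (8, 3, 1), (8, 8, 5), (10, 3, 2)]


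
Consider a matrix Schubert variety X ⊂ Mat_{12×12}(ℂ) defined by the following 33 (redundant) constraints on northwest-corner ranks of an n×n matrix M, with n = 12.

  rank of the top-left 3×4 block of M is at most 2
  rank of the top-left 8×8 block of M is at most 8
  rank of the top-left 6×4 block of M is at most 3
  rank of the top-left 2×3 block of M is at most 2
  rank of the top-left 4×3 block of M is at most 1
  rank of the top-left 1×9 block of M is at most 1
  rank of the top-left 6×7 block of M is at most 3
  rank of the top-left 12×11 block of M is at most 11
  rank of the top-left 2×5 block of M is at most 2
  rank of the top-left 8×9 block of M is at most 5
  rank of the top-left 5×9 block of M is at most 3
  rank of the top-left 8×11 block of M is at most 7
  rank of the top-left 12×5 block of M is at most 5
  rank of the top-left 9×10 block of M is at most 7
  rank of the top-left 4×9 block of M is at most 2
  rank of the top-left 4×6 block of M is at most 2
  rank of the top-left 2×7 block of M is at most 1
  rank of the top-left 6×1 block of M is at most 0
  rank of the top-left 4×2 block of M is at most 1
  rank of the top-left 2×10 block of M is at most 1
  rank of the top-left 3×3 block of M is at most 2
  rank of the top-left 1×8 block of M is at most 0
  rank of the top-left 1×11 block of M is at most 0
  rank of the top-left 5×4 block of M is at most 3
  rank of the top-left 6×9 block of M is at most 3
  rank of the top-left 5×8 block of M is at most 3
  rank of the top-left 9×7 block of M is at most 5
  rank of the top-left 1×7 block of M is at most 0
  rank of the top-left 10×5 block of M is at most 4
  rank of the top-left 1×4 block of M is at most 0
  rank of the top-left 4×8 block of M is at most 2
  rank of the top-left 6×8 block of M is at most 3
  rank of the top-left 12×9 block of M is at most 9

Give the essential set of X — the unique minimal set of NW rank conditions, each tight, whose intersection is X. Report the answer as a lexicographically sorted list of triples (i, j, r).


Reconstructing r_w from the 33 given conditions:

  0, 0, 0, 0, 0, 0, 0, 0, 0, 0, 0, 1
  0, 1, 1, 1, 1, 1, 1, 1, 1, 1, 1, 2
  0, 1, 1, 2, 2, 2, 2, 2, 2, 2, 2, 3
  0, 1, 1, 2, 2, 2, 2, 2, 2, 3, 3, 4
  0, 1, 2, 3, 3, 3, 3, 3, 3, 4, 4, 5
  0, 1, 2, 3, 3, 3, 3, 3, 3, 4, 5, 6
  1, 2, 3, 4, 4, 4, 4, 4, 4, 5, 6, 7
  1, 2, 3, 4, 4, 5, 5, 5, 5, 6, 7, 8
  1, 2, 3, 4, 4, 5, 5, 6, 6, 7, 8, 9
  1, 2, 3, 4, 4, 5, 6, 7, 7, 8, 9, 10
  1, 2, 3, 4, 5, 6, 7, 8, 8, 9, 10, 11
  1, 2, 3, 4, 5, 6, 7, 8, 9, 10, 11, 12

so w = (12, 2, 4, 10, 3, 11, 1, 6, 8, 7, 5, 9).

D(w) has 32 cells with 7 SE-corners; essential set:

[(1, 11, 0), (4, 3, 1), (4, 9, 2), (6, 1, 0), (6, 9, 3), (9, 7, 5), (10, 5, 4)]


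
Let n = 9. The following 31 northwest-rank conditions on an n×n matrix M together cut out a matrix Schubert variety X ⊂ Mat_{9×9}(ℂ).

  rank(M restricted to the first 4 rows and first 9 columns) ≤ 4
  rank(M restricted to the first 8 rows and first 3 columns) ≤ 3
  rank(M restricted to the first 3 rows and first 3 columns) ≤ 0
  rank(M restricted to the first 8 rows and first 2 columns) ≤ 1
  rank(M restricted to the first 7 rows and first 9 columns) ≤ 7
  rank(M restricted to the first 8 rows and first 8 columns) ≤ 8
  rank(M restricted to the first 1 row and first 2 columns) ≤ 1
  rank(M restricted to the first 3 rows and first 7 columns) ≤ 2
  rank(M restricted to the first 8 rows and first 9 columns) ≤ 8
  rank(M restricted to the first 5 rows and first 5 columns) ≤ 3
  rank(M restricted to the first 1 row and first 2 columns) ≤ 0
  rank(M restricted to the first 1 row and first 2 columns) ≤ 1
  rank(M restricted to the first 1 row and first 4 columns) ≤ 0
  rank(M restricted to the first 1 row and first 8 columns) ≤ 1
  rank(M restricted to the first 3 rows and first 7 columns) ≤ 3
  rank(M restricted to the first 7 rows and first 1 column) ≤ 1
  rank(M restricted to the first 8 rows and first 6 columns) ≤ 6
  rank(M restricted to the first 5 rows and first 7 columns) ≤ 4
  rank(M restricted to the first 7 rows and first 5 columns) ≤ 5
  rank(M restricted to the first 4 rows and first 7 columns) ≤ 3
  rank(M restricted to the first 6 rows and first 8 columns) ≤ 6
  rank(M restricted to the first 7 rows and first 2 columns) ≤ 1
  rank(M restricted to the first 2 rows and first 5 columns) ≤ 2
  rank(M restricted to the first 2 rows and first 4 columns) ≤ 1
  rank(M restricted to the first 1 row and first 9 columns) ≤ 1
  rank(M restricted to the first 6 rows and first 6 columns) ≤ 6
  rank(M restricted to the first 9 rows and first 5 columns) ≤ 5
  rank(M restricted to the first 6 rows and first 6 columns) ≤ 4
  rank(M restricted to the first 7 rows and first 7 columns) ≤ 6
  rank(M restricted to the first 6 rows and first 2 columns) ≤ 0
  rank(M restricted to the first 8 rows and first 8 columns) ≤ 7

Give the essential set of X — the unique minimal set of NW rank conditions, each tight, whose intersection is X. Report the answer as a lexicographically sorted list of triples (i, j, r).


Propagating the 31 rank bounds to every northwest block:

  R[1]: 0 0 0 0 1 1 1 1 1
  R[2]: 0 0 0 1 2 2 2 2 2
  R[3]: 0 0 0 1 2 2 2 3 3
  R[4]: 0 0 1 2 3 3 3 4 4
  R[5]: 0 0 1 2 3 4 4 5 5
  R[6]: 0 0 1 2 3 4 5 6 6
  R[7]: 1 1 2 3 4 5 6 7 7
  R[8]: 1 1 2 3 4 5 6 7 8
  R[9]: 1 2 3 4 5 6 7 8 9

the unique w with this rank table is (5, 4, 8, 3, 6, 7, 1, 9, 2).

D(w) has 19 cells with 5 SE-corners; essential set:

[(1, 4, 0), (3, 3, 0), (3, 7, 2), (6, 2, 0), (8, 2, 1)]


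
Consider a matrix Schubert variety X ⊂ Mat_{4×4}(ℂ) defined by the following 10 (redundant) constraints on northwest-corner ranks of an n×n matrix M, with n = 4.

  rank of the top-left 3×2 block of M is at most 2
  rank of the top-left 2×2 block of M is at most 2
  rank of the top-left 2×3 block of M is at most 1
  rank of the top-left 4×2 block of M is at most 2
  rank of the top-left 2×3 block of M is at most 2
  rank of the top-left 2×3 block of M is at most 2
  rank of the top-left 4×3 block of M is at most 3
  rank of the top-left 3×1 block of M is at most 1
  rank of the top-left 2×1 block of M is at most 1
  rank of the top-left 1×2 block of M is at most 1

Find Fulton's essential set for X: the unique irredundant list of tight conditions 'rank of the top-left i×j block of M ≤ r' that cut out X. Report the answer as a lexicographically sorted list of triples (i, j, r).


Recovering R(i,j) via the rank-extension bound from the 10 conditions:

  i=1: 1 | 1 | 1 | 1
  i=2: 1 | 1 | 1 | 2
  i=3: 1 | 2 | 2 | 3
  i=4: 1 | 2 | 3 | 4

the unique w with this rank table is (1, 4, 2, 3).

1 SE-corner of the 2-cell Rothe diagram gives Ess(w):

[(2, 3, 1)]


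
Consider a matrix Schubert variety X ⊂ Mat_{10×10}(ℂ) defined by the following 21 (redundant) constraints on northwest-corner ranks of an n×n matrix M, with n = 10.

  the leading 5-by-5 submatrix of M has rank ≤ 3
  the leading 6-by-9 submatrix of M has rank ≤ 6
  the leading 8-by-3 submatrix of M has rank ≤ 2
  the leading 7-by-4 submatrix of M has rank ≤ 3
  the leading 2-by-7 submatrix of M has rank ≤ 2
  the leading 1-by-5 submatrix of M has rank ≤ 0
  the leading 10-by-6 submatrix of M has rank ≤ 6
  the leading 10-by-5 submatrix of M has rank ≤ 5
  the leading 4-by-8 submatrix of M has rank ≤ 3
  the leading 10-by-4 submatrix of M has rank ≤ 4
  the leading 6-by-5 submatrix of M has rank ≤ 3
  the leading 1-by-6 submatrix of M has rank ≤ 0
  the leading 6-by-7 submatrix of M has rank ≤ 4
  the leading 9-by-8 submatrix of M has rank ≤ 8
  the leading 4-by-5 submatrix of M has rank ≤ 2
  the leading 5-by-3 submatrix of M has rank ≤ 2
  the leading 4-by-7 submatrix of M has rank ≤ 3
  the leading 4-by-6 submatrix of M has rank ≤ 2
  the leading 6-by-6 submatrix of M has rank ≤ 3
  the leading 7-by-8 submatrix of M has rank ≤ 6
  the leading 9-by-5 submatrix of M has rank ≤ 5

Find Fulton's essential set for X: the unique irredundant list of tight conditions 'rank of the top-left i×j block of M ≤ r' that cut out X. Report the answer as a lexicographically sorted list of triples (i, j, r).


Computing R[i][j] = min implied NW-rank bound (n=10, 21 conditions):

  i=1: 0  0  0  0  0  0  1  1  1  1
  i=2: 1  1  1  1  1  1  2  2  2  2
  i=3: 1  2  2  2  2  2  3  3  3  3
  i=4: 1  2  2  2  2  2  3  3  4  4
  i=5: 1  2  2  3  3  3  4  4  5  5
  i=6: 1  2  2  3  3  3  4  5  6  6
  i=7: 1  2  2  3  4  4  5  6  7  7
  i=8: 1  2  2  3  4  5  6  7  8  8
  i=9: 1  2  3  4  5  6  7  8  9  9
  i=10: 1  2  3  4  5  6  7  8  9  10

giving w = (7, 1, 2, 9, 4, 8, 5, 6, 3, 10) via Δ²R.

D(w) has 17 cells with 5 SE-corners; essential set:

[(1, 6, 0), (4, 6, 2), (4, 8, 3), (6, 6, 3), (8, 3, 2)]


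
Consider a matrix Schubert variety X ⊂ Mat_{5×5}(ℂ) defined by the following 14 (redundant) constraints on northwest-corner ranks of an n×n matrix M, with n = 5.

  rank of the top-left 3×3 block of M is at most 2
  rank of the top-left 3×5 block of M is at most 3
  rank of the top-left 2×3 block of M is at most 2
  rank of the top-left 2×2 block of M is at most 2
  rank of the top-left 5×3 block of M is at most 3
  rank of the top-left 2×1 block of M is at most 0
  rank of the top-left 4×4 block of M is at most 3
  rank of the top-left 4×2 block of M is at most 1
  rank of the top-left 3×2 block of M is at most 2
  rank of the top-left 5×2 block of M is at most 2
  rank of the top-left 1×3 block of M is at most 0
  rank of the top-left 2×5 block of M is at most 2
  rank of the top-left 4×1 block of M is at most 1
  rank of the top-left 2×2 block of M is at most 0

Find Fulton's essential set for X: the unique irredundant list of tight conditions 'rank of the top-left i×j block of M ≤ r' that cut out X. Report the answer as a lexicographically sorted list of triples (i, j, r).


Rank table r_w(5×5) implied by the 14 constraints:

  0, 0, 0, 1, 1
  0, 0, 1, 2, 2
  1, 1, 2, 3, 3
  1, 1, 2, 3, 4
  1, 2, 3, 4, 5

so w = (4, 3, 1, 5, 2).

|D(w)|=6, |Ess(w)|=3:

[(1, 3, 0), (2, 2, 0), (4, 2, 1)]


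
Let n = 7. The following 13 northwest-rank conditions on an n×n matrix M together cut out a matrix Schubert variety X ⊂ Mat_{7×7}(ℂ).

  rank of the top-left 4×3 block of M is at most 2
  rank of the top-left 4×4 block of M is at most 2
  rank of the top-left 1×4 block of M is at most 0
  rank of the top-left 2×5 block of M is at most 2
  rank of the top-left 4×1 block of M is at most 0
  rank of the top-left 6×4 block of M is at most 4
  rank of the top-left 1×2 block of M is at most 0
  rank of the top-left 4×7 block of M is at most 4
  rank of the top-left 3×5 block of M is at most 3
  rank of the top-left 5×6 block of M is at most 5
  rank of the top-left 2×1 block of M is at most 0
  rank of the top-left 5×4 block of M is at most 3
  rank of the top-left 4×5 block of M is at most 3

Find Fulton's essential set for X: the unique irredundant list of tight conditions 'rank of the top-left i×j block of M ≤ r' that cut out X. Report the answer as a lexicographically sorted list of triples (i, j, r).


Rank table r_w(7×7) implied by the 13 constraints:

  i=1: 0 0 0 0 1 1 1
  i=2: 0 1 1 1 2 2 2
  i=3: 0 1 2 2 3 3 3
  i=4: 0 1 2 2 3 4 4
  i=5: 1 2 3 3 4 5 5
  i=6: 1 2 3 4 5 6 6
  i=7: 1 2 3 4 5 6 7

hence w(1..7) = (5, 2, 3, 6, 1, 4, 7).

Rothe diagram D(w) (8 cells), 3 SE-corners (essential conditions):

[(1, 4, 0), (4, 1, 0), (4, 4, 2)]


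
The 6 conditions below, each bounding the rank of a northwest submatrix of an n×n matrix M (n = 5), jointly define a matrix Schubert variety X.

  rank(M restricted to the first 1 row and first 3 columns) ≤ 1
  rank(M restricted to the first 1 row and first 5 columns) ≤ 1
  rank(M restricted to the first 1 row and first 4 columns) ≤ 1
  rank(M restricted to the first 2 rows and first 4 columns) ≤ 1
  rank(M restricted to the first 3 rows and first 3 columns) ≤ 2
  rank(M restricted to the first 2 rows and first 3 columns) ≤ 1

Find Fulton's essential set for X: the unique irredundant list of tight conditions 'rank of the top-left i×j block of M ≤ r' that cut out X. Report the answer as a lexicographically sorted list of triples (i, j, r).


Computing R[i][j] = min implied NW-rank bound (n=5, 6 conditions):

  i=1: 1  1  1  1  1
  i=2: 1  1  1  1  2
  i=3: 1  2  2  2  3
  i=4: 1  2  3  3  4
  i=5: 1  2  3  4  5

second differences of R give the permutation w = (1, 5, 2, 3, 4).

|D(w)|=3, |Ess(w)|=1:

[(2, 4, 1)]


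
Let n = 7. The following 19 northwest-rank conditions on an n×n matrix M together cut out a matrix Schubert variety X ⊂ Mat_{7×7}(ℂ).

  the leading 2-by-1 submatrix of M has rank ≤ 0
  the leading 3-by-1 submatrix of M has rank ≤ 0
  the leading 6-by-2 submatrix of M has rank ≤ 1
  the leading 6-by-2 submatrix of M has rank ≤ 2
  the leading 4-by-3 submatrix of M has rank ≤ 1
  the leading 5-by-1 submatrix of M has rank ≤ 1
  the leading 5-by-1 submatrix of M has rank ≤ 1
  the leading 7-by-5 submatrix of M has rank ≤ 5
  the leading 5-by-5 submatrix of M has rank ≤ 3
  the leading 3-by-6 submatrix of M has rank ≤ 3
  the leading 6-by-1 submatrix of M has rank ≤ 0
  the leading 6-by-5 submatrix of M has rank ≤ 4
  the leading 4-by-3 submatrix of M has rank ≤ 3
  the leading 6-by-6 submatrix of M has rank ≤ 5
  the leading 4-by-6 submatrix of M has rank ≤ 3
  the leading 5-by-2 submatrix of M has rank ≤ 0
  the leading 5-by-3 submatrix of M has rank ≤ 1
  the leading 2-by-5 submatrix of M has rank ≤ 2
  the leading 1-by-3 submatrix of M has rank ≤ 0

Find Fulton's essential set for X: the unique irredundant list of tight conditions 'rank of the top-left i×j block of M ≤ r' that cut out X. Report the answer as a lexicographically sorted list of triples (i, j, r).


The tightest implied rank at each (i,j), from the 19 conditions:

  row 1: 0 | 0 | 0 | 1 | 1 | 1 | 1
  row 2: 0 | 0 | 1 | 2 | 2 | 2 | 2
  row 3: 0 | 0 | 1 | 2 | 3 | 3 | 3
  row 4: 0 | 0 | 1 | 2 | 3 | 3 | 4
  row 5: 0 | 0 | 1 | 2 | 3 | 4 | 5
  row 6: 0 | 1 | 2 | 3 | 4 | 5 | 6
  row 7: 1 | 2 | 3 | 4 | 5 | 6 | 7

hence w(1..7) = (4, 3, 5, 7, 6, 2, 1).

Rothe diagram D(w) (13 cells), 4 SE-corners (essential conditions):

[(1, 3, 0), (4, 6, 3), (5, 2, 0), (6, 1, 0)]


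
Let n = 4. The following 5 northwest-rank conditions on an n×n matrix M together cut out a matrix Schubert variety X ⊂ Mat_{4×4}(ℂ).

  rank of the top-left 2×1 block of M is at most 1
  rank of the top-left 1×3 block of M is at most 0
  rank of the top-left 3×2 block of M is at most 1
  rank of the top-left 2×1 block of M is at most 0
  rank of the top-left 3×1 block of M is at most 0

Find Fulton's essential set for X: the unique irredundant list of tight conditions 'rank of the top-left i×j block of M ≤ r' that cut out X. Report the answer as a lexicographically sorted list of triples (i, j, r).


The tightest implied rank at each (i,j), from the 5 conditions:

  0 | 0 | 0 | 1
  0 | 1 | 1 | 2
  0 | 1 | 2 | 3
  1 | 2 | 3 | 4

the unique w with this rank table is (4, 2, 3, 1).

Rothe diagram D(w) (5 cells), 2 SE-corners (essential conditions):

[(1, 3, 0), (3, 1, 0)]


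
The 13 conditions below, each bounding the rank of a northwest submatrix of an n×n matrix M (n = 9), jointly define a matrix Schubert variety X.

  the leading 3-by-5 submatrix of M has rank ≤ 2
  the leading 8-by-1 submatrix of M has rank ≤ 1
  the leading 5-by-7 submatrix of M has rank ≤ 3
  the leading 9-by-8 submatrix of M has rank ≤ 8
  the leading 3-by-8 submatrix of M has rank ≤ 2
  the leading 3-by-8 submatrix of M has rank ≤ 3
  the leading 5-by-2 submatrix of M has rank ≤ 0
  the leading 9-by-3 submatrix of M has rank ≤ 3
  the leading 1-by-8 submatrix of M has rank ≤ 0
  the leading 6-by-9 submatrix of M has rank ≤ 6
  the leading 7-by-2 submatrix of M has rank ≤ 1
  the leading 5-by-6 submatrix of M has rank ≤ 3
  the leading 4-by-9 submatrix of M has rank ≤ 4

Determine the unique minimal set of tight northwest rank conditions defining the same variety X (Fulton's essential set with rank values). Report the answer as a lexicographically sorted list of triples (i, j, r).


The tightest implied rank at each (i,j), from the 13 conditions:

  R[1]: 0  0  0  0  0  0  0  0  1
  R[2]: 0  0  1  1  1  1  1  1  2
  R[3]: 0  0  1  2  2  2  2  2  3
  R[4]: 0  0  1  2  3  3  3  3  4
  R[5]: 0  0  1  2  3  3  3  4  5
  R[6]: 1  1  2  3  4  4  4  5  6
  R[7]: 1  1  2  3  4  5  5  6  7
  R[8]: 1  2  3  4  5  6  6  7  8
  R[9]: 1  2  3  4  5  6  7  8  9

so w = (9, 3, 4, 5, 8, 1, 6, 2, 7).

D(w) has 19 cells with 4 SE-corners; essential set:

[(1, 8, 0), (5, 2, 0), (5, 7, 3), (7, 2, 1)]


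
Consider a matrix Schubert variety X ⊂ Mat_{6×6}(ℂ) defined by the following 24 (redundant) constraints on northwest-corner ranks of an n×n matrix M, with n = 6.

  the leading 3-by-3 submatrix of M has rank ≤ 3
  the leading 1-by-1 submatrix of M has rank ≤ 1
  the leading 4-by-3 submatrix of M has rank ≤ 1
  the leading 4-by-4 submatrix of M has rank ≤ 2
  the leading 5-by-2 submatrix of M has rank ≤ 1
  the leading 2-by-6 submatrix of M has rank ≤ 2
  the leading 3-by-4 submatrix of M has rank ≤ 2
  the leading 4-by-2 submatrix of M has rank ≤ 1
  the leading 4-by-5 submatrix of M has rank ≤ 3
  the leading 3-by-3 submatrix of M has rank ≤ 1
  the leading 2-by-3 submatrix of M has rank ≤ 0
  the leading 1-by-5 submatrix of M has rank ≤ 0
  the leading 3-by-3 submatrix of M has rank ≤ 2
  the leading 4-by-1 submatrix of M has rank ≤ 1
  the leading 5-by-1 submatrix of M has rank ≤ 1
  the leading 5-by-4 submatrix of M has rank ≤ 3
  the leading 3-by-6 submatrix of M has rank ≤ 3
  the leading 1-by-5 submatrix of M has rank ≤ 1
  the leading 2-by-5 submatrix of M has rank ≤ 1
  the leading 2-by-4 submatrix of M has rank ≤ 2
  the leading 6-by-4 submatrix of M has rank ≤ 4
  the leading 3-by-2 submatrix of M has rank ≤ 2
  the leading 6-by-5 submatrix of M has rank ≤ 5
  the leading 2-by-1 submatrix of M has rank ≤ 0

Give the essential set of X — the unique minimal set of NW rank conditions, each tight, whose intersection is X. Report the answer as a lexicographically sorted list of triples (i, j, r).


Recovering R(i,j) via the rank-extension bound from the 24 conditions:

  row 1: 0  0  0  0  0  1
  row 2: 0  0  0  1  1  2
  row 3: 1  1  1  2  2  3
  row 4: 1  1  1  2  3  4
  row 5: 1  1  2  3  4  5
  row 6: 1  2  3  4  5  6

so w = (6, 4, 1, 5, 3, 2).

Fulton essential set (4 of the 11 Rothe cells):

[(1, 5, 0), (2, 3, 0), (4, 3, 1), (5, 2, 1)]


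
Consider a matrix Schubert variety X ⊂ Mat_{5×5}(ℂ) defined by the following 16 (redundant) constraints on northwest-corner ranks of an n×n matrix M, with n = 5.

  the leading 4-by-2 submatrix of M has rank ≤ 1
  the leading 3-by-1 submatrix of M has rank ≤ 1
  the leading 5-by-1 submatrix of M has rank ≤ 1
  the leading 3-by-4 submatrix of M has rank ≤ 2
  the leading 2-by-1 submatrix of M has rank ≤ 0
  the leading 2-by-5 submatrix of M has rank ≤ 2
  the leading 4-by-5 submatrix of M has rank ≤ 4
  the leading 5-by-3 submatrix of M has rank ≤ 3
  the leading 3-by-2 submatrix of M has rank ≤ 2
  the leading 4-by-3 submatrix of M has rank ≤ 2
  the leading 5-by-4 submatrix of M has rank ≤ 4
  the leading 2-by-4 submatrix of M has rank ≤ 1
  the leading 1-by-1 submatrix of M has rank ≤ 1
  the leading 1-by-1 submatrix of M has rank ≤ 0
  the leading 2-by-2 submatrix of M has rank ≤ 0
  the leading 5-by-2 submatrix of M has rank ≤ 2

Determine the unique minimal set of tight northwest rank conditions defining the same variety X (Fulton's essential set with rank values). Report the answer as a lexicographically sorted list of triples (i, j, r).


Propagating the 16 rank bounds to every northwest block:

  0 | 0 | 1 | 1 | 1
  0 | 0 | 1 | 1 | 2
  1 | 1 | 2 | 2 | 3
  1 | 1 | 2 | 3 | 4
  1 | 2 | 3 | 4 | 5

so w = (3, 5, 1, 4, 2).

ℓ(w)=6; the 3 essential cells (i,j,r):

[(2, 2, 0), (2, 4, 1), (4, 2, 1)]


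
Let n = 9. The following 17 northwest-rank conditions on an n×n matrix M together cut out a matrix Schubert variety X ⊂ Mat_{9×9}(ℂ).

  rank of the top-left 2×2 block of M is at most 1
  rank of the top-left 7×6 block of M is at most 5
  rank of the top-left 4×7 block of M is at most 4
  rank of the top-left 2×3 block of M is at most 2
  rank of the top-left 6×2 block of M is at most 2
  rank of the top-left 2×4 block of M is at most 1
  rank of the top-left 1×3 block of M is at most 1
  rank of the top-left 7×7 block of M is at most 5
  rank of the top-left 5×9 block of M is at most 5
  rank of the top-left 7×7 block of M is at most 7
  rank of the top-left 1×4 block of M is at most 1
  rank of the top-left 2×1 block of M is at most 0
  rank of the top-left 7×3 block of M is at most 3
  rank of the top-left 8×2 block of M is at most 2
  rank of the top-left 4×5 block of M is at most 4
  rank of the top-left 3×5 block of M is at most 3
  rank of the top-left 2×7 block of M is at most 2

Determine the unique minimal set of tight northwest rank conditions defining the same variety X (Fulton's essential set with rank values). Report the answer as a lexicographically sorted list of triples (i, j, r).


Reconstructing r_w from the 17 given conditions:

  row 1: 0 1 1 1 1 1 1 1 1
  row 2: 0 1 1 1 2 2 2 2 2
  row 3: 1 2 2 2 3 3 3 3 3
  row 4: 1 2 3 3 4 4 4 4 4
  row 5: 1 2 3 4 5 5 5 5 5
  row 6: 1 2 3 4 5 5 5 6 6
  row 7: 1 2 3 4 5 5 5 6 7
  row 8: 1 2 3 4 5 6 6 7 8
  row 9: 1 2 3 4 5 6 7 8 9

reading off 1-entries of Δ²R: w = (2, 5, 1, 3, 4, 8, 9, 6, 7).

ℓ(w)=8; the 3 essential cells (i,j,r):

[(2, 1, 0), (2, 4, 1), (7, 7, 5)]


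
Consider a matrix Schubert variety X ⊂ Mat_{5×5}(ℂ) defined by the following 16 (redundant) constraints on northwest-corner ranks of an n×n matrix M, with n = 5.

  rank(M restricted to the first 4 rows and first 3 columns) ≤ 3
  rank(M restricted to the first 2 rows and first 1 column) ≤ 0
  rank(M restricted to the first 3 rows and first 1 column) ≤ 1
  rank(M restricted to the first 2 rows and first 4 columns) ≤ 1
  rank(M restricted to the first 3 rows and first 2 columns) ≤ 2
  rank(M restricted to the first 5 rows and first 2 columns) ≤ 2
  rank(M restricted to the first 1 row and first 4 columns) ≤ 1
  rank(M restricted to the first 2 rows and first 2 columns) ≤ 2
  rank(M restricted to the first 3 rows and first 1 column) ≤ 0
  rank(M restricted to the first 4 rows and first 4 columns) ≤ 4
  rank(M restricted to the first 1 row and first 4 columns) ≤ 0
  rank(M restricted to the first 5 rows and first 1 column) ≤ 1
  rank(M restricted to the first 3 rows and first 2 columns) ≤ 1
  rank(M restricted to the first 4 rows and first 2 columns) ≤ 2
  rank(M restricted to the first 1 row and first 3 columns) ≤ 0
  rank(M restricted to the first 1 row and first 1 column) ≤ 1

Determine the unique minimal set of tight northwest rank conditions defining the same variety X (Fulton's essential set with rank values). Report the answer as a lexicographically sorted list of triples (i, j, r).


Reconstructing r_w from the 16 given conditions:

  R[1]: 0 0 0 0 1
  R[2]: 0 1 1 1 2
  R[3]: 0 1 2 2 3
  R[4]: 1 2 3 3 4
  R[5]: 1 2 3 4 5

so w = (5, 2, 3, 1, 4).

2 SE-corners of the 6-cell Rothe diagram give Ess(w):

[(1, 4, 0), (3, 1, 0)]
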